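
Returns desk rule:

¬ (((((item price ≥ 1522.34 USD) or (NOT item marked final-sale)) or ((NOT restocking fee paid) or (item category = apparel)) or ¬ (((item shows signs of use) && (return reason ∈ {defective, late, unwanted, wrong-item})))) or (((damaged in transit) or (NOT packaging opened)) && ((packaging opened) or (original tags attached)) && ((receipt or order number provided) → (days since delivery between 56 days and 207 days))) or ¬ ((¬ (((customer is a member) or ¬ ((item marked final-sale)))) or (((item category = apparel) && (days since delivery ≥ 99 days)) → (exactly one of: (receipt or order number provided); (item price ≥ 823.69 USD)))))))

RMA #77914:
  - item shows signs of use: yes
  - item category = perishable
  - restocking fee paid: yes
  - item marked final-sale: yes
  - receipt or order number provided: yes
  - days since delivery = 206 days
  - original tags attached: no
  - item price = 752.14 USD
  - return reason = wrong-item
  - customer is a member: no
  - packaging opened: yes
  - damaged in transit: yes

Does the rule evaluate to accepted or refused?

Atomic conditions:
  item price ≥ 1522.34 USD: 752.14 ≥ 1522.34 is false
  NOT item marked final-sale: yes → false
  NOT restocking fee paid: yes → false
  item category = apparel: perishable == apparel is false
  item shows signs of use: yes → true
  return reason ∈ {defective, late, unwanted, wrong-item}: wrong-item is in the set → true
  damaged in transit: yes → true
  NOT packaging opened: yes → false
  packaging opened: yes → true
  original tags attached: no → false
  receipt or order number provided: yes → true
  days since delivery between 56 days and 207 days: 206 in [56, 207] is true
  customer is a member: no → false
  item marked final-sale: yes → true
  days since delivery ≥ 99 days: 206 ≥ 99 is true
  item price ≥ 823.69 USD: 752.14 ≥ 823.69 is false
Combine:
[1.1.1] false OR false = false
[1.1.2] false OR false = false
[1.1.3.1] true AND true = true
[1.1.3] NOT true = false
[1.1] false OR false OR false = false
[1.2.1] true OR false = true
[1.2.2] true OR false = true
[1.2.3] true → true = true
[1.2] true AND true AND true = true
[1.3.1.1.1.2] NOT true = false
[1.3.1.1.1] false OR false = false
[1.3.1.1] NOT false = true
[1.3.1.2.1] false AND true = false
[1.3.1.2.2] exactly-one(true, false) = true
[1.3.1.2] false → true (antecedent false ⇒ implication holds) = true
[1.3.1] true OR true = true
[1.3] NOT true = false
[1] false OR true OR false = true
[root] NOT true = false
Overall: false → refused

Refused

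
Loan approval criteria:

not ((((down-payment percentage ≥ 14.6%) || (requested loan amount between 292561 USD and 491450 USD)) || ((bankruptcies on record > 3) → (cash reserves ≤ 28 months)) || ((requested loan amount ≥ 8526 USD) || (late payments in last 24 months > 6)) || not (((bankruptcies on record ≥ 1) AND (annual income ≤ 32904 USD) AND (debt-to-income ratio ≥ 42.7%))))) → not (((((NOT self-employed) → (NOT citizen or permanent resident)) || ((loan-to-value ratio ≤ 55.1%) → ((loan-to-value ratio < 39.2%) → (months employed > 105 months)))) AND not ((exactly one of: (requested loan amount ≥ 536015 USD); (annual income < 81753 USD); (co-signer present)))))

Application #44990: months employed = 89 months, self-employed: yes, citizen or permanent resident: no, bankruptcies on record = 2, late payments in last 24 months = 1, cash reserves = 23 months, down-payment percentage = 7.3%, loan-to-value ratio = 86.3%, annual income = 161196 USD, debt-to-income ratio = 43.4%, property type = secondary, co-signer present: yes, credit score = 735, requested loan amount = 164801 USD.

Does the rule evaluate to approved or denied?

Approved

Atomic conditions:
  down-payment percentage ≥ 14.6%: 7.3 ≥ 14.6 is false
  requested loan amount between 292561 USD and 491450 USD: 164801 in [292561, 491450] is false
  bankruptcies on record > 3: 2 > 3 is false
  cash reserves ≤ 28 months: 23 ≤ 28 is true
  requested loan amount ≥ 8526 USD: 164801 ≥ 8526 is true
  late payments in last 24 months > 6: 1 > 6 is false
  bankruptcies on record ≥ 1: 2 ≥ 1 is true
  annual income ≤ 32904 USD: 161196 ≤ 32904 is false
  debt-to-income ratio ≥ 42.7%: 43.4 ≥ 42.7 is true
  NOT self-employed: yes → false
  NOT citizen or permanent resident: no → true
  loan-to-value ratio ≤ 55.1%: 86.3 ≤ 55.1 is false
  loan-to-value ratio < 39.2%: 86.3 < 39.2 is false
  months employed > 105 months: 89 > 105 is false
  requested loan amount ≥ 536015 USD: 164801 ≥ 536015 is false
  annual income < 81753 USD: 161196 < 81753 is false
  co-signer present: yes → true
Combine:
[1.1.1] false OR false = false
[1.1.2] false → true (antecedent false ⇒ implication holds) = true
[1.1.3] true OR false = true
[1.1.4.1] true AND false AND true = false
[1.1.4] NOT false = true
[1.1] false OR true OR true OR true = true
[1] NOT true = false
[2.1.1.1] false → true (antecedent false ⇒ implication holds) = true
[2.1.1.2.2] false → false (antecedent false ⇒ implication holds) = true
[2.1.1.2] false → true (antecedent false ⇒ implication holds) = true
[2.1.1] true OR true = true
[2.1.2.1] exactly-one(false, false, true) = true
[2.1.2] NOT true = false
[2.1] true AND false = false
[2] NOT false = true
[root] false → true (antecedent false ⇒ implication holds) = true
Overall: true → approved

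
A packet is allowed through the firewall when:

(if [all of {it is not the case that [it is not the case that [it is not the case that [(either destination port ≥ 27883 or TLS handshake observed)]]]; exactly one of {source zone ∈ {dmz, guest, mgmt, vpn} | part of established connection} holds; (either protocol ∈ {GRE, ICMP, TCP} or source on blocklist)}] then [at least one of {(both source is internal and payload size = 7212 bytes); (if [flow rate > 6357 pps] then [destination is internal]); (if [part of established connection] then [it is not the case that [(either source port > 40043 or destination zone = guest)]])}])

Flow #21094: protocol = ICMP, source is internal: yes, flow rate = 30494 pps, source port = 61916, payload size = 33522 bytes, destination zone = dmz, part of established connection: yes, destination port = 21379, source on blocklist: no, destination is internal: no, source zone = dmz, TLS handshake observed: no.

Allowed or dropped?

Atomic conditions:
  destination port ≥ 27883: 21379 ≥ 27883 is false
  TLS handshake observed: no → false
  source zone ∈ {dmz, guest, mgmt, vpn}: dmz is in the set → true
  part of established connection: yes → true
  protocol ∈ {GRE, ICMP, TCP}: ICMP is in the set → true
  source on blocklist: no → false
  source is internal: yes → true
  payload size = 7212 bytes: 33522 == 7212 is false
  flow rate > 6357 pps: 30494 > 6357 is true
  destination is internal: no → false
  source port > 40043: 61916 > 40043 is true
  destination zone = guest: dmz == guest is false
Combine:
[1.1.1.1.1] false OR false = false
[1.1.1.1] NOT false = true
[1.1.1] NOT true = false
[1.1] NOT false = true
[1.2] exactly-one(true, true) = false
[1.3] true OR false = true
[1] true AND false AND true = false
[2.1] true AND false = false
[2.2] true → false = false
[2.3.2.1] true OR false = true
[2.3.2] NOT true = false
[2.3] true → false = false
[2] false OR false OR false = false
[root] false → false (antecedent false ⇒ implication holds) = true
Overall: true → allowed

Allowed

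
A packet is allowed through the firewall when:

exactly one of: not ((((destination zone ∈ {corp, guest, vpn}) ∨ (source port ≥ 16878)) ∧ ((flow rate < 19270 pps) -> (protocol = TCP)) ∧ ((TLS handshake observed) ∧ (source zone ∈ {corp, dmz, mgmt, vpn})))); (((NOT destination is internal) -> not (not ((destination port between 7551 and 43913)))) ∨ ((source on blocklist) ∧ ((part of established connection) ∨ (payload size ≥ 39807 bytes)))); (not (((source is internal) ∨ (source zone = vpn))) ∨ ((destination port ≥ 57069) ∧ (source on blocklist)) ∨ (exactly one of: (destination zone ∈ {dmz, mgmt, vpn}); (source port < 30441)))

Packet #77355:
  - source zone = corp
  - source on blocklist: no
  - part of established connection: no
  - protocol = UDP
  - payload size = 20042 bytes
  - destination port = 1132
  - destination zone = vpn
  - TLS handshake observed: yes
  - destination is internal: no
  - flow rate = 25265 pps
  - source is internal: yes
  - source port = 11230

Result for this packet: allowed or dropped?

Atomic conditions:
  destination zone ∈ {corp, guest, vpn}: vpn is in the set → true
  source port ≥ 16878: 11230 ≥ 16878 is false
  flow rate < 19270 pps: 25265 < 19270 is false
  protocol = TCP: UDP == TCP is false
  TLS handshake observed: yes → true
  source zone ∈ {corp, dmz, mgmt, vpn}: corp is in the set → true
  NOT destination is internal: no → true
  destination port between 7551 and 43913: 1132 in [7551, 43913] is false
  source on blocklist: no → false
  part of established connection: no → false
  payload size ≥ 39807 bytes: 20042 ≥ 39807 is false
  source is internal: yes → true
  source zone = vpn: corp == vpn is false
  destination port ≥ 57069: 1132 ≥ 57069 is false
  destination zone ∈ {dmz, mgmt, vpn}: vpn is in the set → true
  source port < 30441: 11230 < 30441 is true
Combine:
[1.1.1] true OR false = true
[1.1.2] false → false (antecedent false ⇒ implication holds) = true
[1.1.3] true AND true = true
[1.1] true AND true AND true = true
[1] NOT true = false
[2.1.2.1] NOT false = true
[2.1.2] NOT true = false
[2.1] true → false = false
[2.2.2] false OR false = false
[2.2] false AND false = false
[2] false OR false = false
[3.1.1] true OR false = true
[3.1] NOT true = false
[3.2] false AND false = false
[3.3] exactly-one(true, true) = false
[3] false OR false OR false = false
[root] exactly-one(false, false, false) = false
Overall: false → dropped

Dropped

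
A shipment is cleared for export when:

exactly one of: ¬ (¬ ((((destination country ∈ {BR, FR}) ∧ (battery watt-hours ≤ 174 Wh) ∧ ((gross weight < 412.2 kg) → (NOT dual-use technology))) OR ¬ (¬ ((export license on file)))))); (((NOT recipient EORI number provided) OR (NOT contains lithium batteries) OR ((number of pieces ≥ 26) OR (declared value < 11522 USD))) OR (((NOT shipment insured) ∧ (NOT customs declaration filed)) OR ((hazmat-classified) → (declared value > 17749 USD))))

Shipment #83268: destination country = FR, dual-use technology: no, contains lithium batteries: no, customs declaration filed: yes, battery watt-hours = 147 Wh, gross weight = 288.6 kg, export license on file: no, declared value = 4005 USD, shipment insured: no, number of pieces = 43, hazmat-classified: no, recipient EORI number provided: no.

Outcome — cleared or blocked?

Atomic conditions:
  destination country ∈ {BR, FR}: FR is in the set → true
  battery watt-hours ≤ 174 Wh: 147 ≤ 174 is true
  gross weight < 412.2 kg: 288.6 < 412.2 is true
  NOT dual-use technology: no → true
  export license on file: no → false
  NOT recipient EORI number provided: no → true
  NOT contains lithium batteries: no → true
  number of pieces ≥ 26: 43 ≥ 26 is true
  declared value < 11522 USD: 4005 < 11522 is true
  NOT shipment insured: no → true
  NOT customs declaration filed: yes → false
  hazmat-classified: no → false
  declared value > 17749 USD: 4005 > 17749 is false
Combine:
[1.1.1.1.3] true → true = true
[1.1.1.1] true AND true AND true = true
[1.1.1.2.1] NOT false = true
[1.1.1.2] NOT true = false
[1.1.1] true OR false = true
[1.1] NOT true = false
[1] NOT false = true
[2.1.3] true OR true = true
[2.1] true OR true OR true = true
[2.2.1] true AND false = false
[2.2.2] false → false (antecedent false ⇒ implication holds) = true
[2.2] false OR true = true
[2] true OR true = true
[root] exactly-one(true, true) = false
Overall: false → blocked

Blocked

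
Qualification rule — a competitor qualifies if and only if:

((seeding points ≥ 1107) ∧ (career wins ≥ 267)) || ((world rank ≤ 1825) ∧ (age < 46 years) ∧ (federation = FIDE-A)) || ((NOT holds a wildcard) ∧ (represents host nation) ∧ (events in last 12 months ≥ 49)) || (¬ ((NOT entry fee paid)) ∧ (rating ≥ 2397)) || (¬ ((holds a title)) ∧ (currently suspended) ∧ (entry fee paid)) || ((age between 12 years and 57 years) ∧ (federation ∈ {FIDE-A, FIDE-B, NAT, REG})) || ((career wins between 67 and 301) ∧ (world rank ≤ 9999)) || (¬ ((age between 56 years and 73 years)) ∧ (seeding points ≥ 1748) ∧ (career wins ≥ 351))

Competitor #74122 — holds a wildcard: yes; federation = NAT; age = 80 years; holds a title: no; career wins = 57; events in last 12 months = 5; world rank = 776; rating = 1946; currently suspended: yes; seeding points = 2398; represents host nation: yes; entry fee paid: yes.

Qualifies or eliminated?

Qualifies

Atomic conditions:
  seeding points ≥ 1107: 2398 ≥ 1107 is true
  career wins ≥ 267: 57 ≥ 267 is false
  world rank ≤ 1825: 776 ≤ 1825 is true
  age < 46 years: 80 < 46 is false
  federation = FIDE-A: NAT == FIDE-A is false
  NOT holds a wildcard: yes → false
  represents host nation: yes → true
  events in last 12 months ≥ 49: 5 ≥ 49 is false
  NOT entry fee paid: yes → false
  rating ≥ 2397: 1946 ≥ 2397 is false
  holds a title: no → false
  currently suspended: yes → true
  entry fee paid: yes → true
  age between 12 years and 57 years: 80 in [12, 57] is false
  federation ∈ {FIDE-A, FIDE-B, NAT, REG}: NAT is in the set → true
  career wins between 67 and 301: 57 in [67, 301] is false
  world rank ≤ 9999: 776 ≤ 9999 is true
  age between 56 years and 73 years: 80 in [56, 73] is false
  seeding points ≥ 1748: 2398 ≥ 1748 is true
  career wins ≥ 351: 57 ≥ 351 is false
Combine:
[1] true AND false = false
[2] true AND false AND false = false
[3] false AND true AND false = false
[4.1] NOT false = true
[4] true AND false = false
[5.1] NOT false = true
[5] true AND true AND true = true
[6] false AND true = false
[7] false AND true = false
[8.1] NOT false = true
[8] true AND true AND false = false
[root] false OR false OR false OR false OR true OR false OR false OR false = true
Overall: true → qualifies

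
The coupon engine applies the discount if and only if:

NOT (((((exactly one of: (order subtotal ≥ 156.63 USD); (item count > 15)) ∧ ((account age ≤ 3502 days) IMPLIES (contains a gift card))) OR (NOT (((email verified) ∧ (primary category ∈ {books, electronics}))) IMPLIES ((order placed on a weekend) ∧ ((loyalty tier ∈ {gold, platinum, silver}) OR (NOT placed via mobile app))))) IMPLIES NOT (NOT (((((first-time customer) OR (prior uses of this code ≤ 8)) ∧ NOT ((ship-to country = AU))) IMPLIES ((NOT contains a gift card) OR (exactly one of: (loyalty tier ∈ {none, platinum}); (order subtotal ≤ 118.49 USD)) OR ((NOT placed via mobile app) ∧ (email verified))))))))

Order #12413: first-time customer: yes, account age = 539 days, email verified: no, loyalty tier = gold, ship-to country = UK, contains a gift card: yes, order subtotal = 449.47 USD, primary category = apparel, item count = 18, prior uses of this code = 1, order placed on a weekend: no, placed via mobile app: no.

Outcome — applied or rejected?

Atomic conditions:
  order subtotal ≥ 156.63 USD: 449.47 ≥ 156.63 is true
  item count > 15: 18 > 15 is true
  account age ≤ 3502 days: 539 ≤ 3502 is true
  contains a gift card: yes → true
  email verified: no → false
  primary category ∈ {books, electronics}: apparel is not in the set → false
  order placed on a weekend: no → false
  loyalty tier ∈ {gold, platinum, silver}: gold is in the set → true
  NOT placed via mobile app: no → true
  first-time customer: yes → true
  prior uses of this code ≤ 8: 1 ≤ 8 is true
  ship-to country = AU: UK == AU is false
  NOT contains a gift card: yes → false
  loyalty tier ∈ {none, platinum}: gold is not in the set → false
  order subtotal ≤ 118.49 USD: 449.47 ≤ 118.49 is false
Combine:
[1.1.1.1] exactly-one(true, true) = false
[1.1.1.2] true → true = true
[1.1.1] false AND true = false
[1.1.2.1.1] false AND false = false
[1.1.2.1] NOT false = true
[1.1.2.2.2] true OR true = true
[1.1.2.2] false AND true = false
[1.1.2] true → false = false
[1.1] false OR false = false
[1.2.1.1.1.1] true OR true = true
[1.2.1.1.1.2] NOT false = true
[1.2.1.1.1] true AND true = true
[1.2.1.1.2.2] exactly-one(false, false) = false
[1.2.1.1.2.3] true AND false = false
[1.2.1.1.2] false OR false OR false = false
[1.2.1.1] true → false = false
[1.2.1] NOT false = true
[1.2] NOT true = false
[1] false → false (antecedent false ⇒ implication holds) = true
[root] NOT true = false
Overall: false → rejected

Rejected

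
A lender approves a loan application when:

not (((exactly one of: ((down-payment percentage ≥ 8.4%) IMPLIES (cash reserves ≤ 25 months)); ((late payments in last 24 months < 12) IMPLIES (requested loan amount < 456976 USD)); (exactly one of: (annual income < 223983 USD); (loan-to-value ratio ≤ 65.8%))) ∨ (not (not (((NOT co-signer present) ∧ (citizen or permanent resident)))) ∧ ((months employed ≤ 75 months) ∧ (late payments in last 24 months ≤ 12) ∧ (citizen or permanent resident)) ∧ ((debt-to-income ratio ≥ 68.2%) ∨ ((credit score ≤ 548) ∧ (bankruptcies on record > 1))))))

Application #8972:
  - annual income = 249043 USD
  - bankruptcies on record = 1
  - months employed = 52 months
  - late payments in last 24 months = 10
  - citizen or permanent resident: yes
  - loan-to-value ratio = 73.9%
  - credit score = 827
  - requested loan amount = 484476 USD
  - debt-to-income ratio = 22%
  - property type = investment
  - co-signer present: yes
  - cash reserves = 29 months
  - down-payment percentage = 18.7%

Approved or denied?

Approved

Atomic conditions:
  down-payment percentage ≥ 8.4%: 18.7 ≥ 8.4 is true
  cash reserves ≤ 25 months: 29 ≤ 25 is false
  late payments in last 24 months < 12: 10 < 12 is true
  requested loan amount < 456976 USD: 484476 < 456976 is false
  annual income < 223983 USD: 249043 < 223983 is false
  loan-to-value ratio ≤ 65.8%: 73.9 ≤ 65.8 is false
  NOT co-signer present: yes → false
  citizen or permanent resident: yes → true
  months employed ≤ 75 months: 52 ≤ 75 is true
  late payments in last 24 months ≤ 12: 10 ≤ 12 is true
  debt-to-income ratio ≥ 68.2%: 22 ≥ 68.2 is false
  credit score ≤ 548: 827 ≤ 548 is false
  bankruptcies on record > 1: 1 > 1 is false
Combine:
[1.1.1] true → false = false
[1.1.2] true → false = false
[1.1.3] exactly-one(false, false) = false
[1.1] exactly-one(false, false, false) = false
[1.2.1.1.1] false AND true = false
[1.2.1.1] NOT false = true
[1.2.1] NOT true = false
[1.2.2] true AND true AND true = true
[1.2.3.2] false AND false = false
[1.2.3] false OR false = false
[1.2] false AND true AND false = false
[1] false OR false = false
[root] NOT false = true
Overall: true → approved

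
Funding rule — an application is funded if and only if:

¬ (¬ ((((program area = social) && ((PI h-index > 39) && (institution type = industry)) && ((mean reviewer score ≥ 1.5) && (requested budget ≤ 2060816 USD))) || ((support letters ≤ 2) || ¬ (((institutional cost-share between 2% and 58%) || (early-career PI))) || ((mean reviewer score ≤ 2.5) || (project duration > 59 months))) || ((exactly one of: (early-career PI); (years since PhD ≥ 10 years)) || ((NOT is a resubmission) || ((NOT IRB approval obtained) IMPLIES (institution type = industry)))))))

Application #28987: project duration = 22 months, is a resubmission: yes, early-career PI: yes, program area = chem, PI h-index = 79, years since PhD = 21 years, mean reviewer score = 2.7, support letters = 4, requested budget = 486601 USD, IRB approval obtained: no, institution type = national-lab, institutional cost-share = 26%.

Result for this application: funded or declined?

Declined

Atomic conditions:
  program area = social: chem == social is false
  PI h-index > 39: 79 > 39 is true
  institution type = industry: national-lab == industry is false
  mean reviewer score ≥ 1.5: 2.7 ≥ 1.5 is true
  requested budget ≤ 2060816 USD: 486601 ≤ 2060816 is true
  support letters ≤ 2: 4 ≤ 2 is false
  institutional cost-share between 2% and 58%: 26 in [2, 58] is true
  early-career PI: yes → true
  mean reviewer score ≤ 2.5: 2.7 ≤ 2.5 is false
  project duration > 59 months: 22 > 59 is false
  years since PhD ≥ 10 years: 21 ≥ 10 is true
  NOT is a resubmission: yes → false
  NOT IRB approval obtained: no → true
Combine:
[1.1.1.2] true AND false = false
[1.1.1.3] true AND true = true
[1.1.1] false AND false AND true = false
[1.1.2.2.1] true OR true = true
[1.1.2.2] NOT true = false
[1.1.2.3] false OR false = false
[1.1.2] false OR false OR false = false
[1.1.3.1] exactly-one(true, true) = false
[1.1.3.2.2] true → false = false
[1.1.3.2] false OR false = false
[1.1.3] false OR false = false
[1.1] false OR false OR false = false
[1] NOT false = true
[root] NOT true = false
Overall: false → declined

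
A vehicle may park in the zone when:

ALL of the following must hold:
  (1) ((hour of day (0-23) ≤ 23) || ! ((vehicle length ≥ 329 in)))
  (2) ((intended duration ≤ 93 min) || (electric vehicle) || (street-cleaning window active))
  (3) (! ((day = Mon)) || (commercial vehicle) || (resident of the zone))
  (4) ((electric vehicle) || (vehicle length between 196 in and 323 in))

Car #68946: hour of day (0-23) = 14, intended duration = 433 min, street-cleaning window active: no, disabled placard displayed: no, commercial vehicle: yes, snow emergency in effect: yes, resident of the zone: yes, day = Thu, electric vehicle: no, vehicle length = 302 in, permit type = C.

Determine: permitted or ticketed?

Ticketed

Atomic conditions:
  hour of day (0-23) ≤ 23: 14 ≤ 23 is true
  vehicle length ≥ 329 in: 302 ≥ 329 is false
  intended duration ≤ 93 min: 433 ≤ 93 is false
  electric vehicle: no → false
  street-cleaning window active: no → false
  day = Mon: Thu == Mon is false
  commercial vehicle: yes → true
  resident of the zone: yes → true
  vehicle length between 196 in and 323 in: 302 in [196, 323] is true
Combine:
[1.2] NOT false = true
[1] true OR true = true
[2] false OR false OR false = false
[3.1] NOT false = true
[3] true OR true OR true = true
[4] false OR true = true
[root] true AND false AND true AND true = false
Overall: false → ticketed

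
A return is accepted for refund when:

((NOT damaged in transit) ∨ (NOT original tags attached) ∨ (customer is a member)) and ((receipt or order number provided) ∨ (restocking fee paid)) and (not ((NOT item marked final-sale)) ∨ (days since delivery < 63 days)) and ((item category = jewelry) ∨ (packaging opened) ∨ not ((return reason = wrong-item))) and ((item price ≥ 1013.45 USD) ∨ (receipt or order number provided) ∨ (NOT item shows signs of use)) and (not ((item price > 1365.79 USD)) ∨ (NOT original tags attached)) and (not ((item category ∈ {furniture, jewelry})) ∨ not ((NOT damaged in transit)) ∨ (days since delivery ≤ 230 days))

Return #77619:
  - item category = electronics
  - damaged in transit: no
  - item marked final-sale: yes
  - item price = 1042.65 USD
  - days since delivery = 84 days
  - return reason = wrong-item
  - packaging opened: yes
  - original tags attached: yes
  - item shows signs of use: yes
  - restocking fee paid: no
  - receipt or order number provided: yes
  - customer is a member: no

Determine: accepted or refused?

Atomic conditions:
  NOT damaged in transit: no → true
  NOT original tags attached: yes → false
  customer is a member: no → false
  receipt or order number provided: yes → true
  restocking fee paid: no → false
  NOT item marked final-sale: yes → false
  days since delivery < 63 days: 84 < 63 is false
  item category = jewelry: electronics == jewelry is false
  packaging opened: yes → true
  return reason = wrong-item: wrong-item == wrong-item is true
  item price ≥ 1013.45 USD: 1042.65 ≥ 1013.45 is true
  NOT item shows signs of use: yes → false
  item price > 1365.79 USD: 1042.65 > 1365.79 is false
  item category ∈ {furniture, jewelry}: electronics is not in the set → false
  days since delivery ≤ 230 days: 84 ≤ 230 is true
Combine:
[1] true OR false OR false = true
[2] true OR false = true
[3.1] NOT false = true
[3] true OR false = true
[4.3] NOT true = false
[4] false OR true OR false = true
[5] true OR true OR false = true
[6.1] NOT false = true
[6] true OR false = true
[7.1] NOT false = true
[7.2] NOT true = false
[7] true OR false OR true = true
[root] true AND true AND true AND true AND true AND true AND true = true
Overall: true → accepted

Accepted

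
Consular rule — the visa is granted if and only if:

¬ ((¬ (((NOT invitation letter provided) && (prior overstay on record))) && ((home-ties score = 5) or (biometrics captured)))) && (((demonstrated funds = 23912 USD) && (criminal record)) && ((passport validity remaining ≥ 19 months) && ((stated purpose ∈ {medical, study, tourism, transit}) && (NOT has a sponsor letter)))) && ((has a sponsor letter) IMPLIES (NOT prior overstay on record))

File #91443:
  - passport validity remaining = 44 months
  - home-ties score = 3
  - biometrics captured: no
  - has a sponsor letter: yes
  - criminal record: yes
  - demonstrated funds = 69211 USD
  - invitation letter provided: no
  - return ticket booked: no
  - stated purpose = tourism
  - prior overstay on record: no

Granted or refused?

Atomic conditions:
  NOT invitation letter provided: no → true
  prior overstay on record: no → false
  home-ties score = 5: 3 == 5 is false
  biometrics captured: no → false
  demonstrated funds = 23912 USD: 69211 == 23912 is false
  criminal record: yes → true
  passport validity remaining ≥ 19 months: 44 ≥ 19 is true
  stated purpose ∈ {medical, study, tourism, transit}: tourism is in the set → true
  NOT has a sponsor letter: yes → false
  has a sponsor letter: yes → true
  NOT prior overstay on record: no → true
Combine:
[1.1.1.1] true AND false = false
[1.1.1] NOT false = true
[1.1.2] false OR false = false
[1.1] true AND false = false
[1] NOT false = true
[2.1] false AND true = false
[2.2.2] true AND false = false
[2.2] true AND false = false
[2] false AND false = false
[3] true → true = true
[root] true AND false AND true = false
Overall: false → refused

Refused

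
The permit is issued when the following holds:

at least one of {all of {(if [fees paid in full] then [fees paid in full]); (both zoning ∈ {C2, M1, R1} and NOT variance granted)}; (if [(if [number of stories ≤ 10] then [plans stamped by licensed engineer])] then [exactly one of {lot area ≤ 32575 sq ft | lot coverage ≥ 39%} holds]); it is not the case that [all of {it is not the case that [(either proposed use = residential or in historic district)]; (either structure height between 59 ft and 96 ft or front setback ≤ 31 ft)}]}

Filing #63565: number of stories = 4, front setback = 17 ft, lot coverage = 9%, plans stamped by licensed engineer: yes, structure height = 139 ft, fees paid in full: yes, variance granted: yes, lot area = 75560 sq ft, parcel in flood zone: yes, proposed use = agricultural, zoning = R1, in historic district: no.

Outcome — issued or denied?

Atomic conditions:
  fees paid in full: yes → true
  zoning ∈ {C2, M1, R1}: R1 is in the set → true
  NOT variance granted: yes → false
  number of stories ≤ 10: 4 ≤ 10 is true
  plans stamped by licensed engineer: yes → true
  lot area ≤ 32575 sq ft: 75560 ≤ 32575 is false
  lot coverage ≥ 39%: 9 ≥ 39 is false
  proposed use = residential: agricultural == residential is false
  in historic district: no → false
  structure height between 59 ft and 96 ft: 139 in [59, 96] is false
  front setback ≤ 31 ft: 17 ≤ 31 is true
Combine:
[1.1] true → true = true
[1.2] true AND false = false
[1] true AND false = false
[2.1] true → true = true
[2.2] exactly-one(false, false) = false
[2] true → false = false
[3.1.1.1] false OR false = false
[3.1.1] NOT false = true
[3.1.2] false OR true = true
[3.1] true AND true = true
[3] NOT true = false
[root] false OR false OR false = false
Overall: false → denied

Denied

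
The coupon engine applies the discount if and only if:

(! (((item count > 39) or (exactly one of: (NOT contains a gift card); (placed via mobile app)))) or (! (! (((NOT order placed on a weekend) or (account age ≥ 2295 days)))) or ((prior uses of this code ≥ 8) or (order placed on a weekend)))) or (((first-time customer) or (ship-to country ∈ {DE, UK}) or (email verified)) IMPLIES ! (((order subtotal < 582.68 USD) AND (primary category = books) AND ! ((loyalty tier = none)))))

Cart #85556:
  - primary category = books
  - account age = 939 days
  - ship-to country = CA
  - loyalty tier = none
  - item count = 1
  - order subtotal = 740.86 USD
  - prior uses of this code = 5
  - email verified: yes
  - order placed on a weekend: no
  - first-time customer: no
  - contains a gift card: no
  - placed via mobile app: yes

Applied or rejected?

Applied

Atomic conditions:
  item count > 39: 1 > 39 is false
  NOT contains a gift card: no → true
  placed via mobile app: yes → true
  NOT order placed on a weekend: no → true
  account age ≥ 2295 days: 939 ≥ 2295 is false
  prior uses of this code ≥ 8: 5 ≥ 8 is false
  order placed on a weekend: no → false
  first-time customer: no → false
  ship-to country ∈ {DE, UK}: CA is not in the set → false
  email verified: yes → true
  order subtotal < 582.68 USD: 740.86 < 582.68 is false
  primary category = books: books == books is true
  loyalty tier = none: none == none is true
Combine:
[1.1.1.2] exactly-one(true, true) = false
[1.1.1] false OR false = false
[1.1] NOT false = true
[1.2.1.1.1] true OR false = true
[1.2.1.1] NOT true = false
[1.2.1] NOT false = true
[1.2.2] false OR false = false
[1.2] true OR false = true
[1] true OR true = true
[2.1] false OR false OR true = true
[2.2.1.3] NOT true = false
[2.2.1] false AND true AND false = false
[2.2] NOT false = true
[2] true → true = true
[root] true OR true = true
Overall: true → applied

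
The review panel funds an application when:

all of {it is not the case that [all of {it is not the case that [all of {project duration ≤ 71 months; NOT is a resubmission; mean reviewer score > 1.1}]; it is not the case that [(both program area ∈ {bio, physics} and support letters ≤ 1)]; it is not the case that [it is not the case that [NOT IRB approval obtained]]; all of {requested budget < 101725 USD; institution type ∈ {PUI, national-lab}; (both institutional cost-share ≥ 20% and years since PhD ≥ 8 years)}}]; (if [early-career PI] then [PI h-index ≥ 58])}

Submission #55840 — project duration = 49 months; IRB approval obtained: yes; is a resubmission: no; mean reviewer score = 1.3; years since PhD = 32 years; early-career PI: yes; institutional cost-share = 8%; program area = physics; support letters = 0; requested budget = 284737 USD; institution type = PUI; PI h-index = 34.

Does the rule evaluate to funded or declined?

Declined

Atomic conditions:
  project duration ≤ 71 months: 49 ≤ 71 is true
  NOT is a resubmission: no → true
  mean reviewer score > 1.1: 1.3 > 1.1 is true
  program area ∈ {bio, physics}: physics is in the set → true
  support letters ≤ 1: 0 ≤ 1 is true
  NOT IRB approval obtained: yes → false
  requested budget < 101725 USD: 284737 < 101725 is false
  institution type ∈ {PUI, national-lab}: PUI is in the set → true
  institutional cost-share ≥ 20%: 8 ≥ 20 is false
  years since PhD ≥ 8 years: 32 ≥ 8 is true
  early-career PI: yes → true
  PI h-index ≥ 58: 34 ≥ 58 is false
Combine:
[1.1.1.1] true AND true AND true = true
[1.1.1] NOT true = false
[1.1.2.1] true AND true = true
[1.1.2] NOT true = false
[1.1.3.1] NOT false = true
[1.1.3] NOT true = false
[1.1.4.3] false AND true = false
[1.1.4] false AND true AND false = false
[1.1] false AND false AND false AND false = false
[1] NOT false = true
[2] true → false = false
[root] true AND false = false
Overall: false → declined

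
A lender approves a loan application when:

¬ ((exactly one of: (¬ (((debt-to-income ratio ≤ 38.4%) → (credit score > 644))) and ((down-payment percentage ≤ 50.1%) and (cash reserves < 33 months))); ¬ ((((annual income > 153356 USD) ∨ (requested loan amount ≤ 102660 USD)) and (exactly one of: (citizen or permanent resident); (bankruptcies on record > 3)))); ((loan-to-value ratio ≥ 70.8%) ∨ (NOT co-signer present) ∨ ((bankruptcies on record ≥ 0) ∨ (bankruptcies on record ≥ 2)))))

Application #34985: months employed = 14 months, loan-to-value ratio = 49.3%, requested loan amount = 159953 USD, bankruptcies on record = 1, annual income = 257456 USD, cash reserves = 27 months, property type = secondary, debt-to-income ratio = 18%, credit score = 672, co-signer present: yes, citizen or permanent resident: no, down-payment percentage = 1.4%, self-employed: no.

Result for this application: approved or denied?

Approved

Atomic conditions:
  debt-to-income ratio ≤ 38.4%: 18 ≤ 38.4 is true
  credit score > 644: 672 > 644 is true
  down-payment percentage ≤ 50.1%: 1.4 ≤ 50.1 is true
  cash reserves < 33 months: 27 < 33 is true
  annual income > 153356 USD: 257456 > 153356 is true
  requested loan amount ≤ 102660 USD: 159953 ≤ 102660 is false
  citizen or permanent resident: no → false
  bankruptcies on record > 3: 1 > 3 is false
  loan-to-value ratio ≥ 70.8%: 49.3 ≥ 70.8 is false
  NOT co-signer present: yes → false
  bankruptcies on record ≥ 0: 1 ≥ 0 is true
  bankruptcies on record ≥ 2: 1 ≥ 2 is false
Combine:
[1.1.1.1] true → true = true
[1.1.1] NOT true = false
[1.1.2] true AND true = true
[1.1] false AND true = false
[1.2.1.1] true OR false = true
[1.2.1.2] exactly-one(false, false) = false
[1.2.1] true AND false = false
[1.2] NOT false = true
[1.3.3] true OR false = true
[1.3] false OR false OR true = true
[1] exactly-one(false, true, true) = false
[root] NOT false = true
Overall: true → approved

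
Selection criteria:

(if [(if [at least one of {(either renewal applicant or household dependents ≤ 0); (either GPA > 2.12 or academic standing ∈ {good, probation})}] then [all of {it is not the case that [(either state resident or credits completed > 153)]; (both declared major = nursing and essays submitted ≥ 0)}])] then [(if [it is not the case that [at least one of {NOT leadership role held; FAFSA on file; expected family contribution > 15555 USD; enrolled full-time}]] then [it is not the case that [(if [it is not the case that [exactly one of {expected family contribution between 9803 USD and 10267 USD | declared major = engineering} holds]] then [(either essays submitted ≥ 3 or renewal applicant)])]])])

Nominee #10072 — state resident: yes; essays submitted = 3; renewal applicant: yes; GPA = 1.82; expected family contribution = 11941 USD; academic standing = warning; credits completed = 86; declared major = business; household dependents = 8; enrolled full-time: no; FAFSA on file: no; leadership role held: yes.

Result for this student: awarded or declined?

Atomic conditions:
  renewal applicant: yes → true
  household dependents ≤ 0: 8 ≤ 0 is false
  GPA > 2.12: 1.82 > 2.12 is false
  academic standing ∈ {good, probation}: warning is not in the set → false
  state resident: yes → true
  credits completed > 153: 86 > 153 is false
  declared major = nursing: business == nursing is false
  essays submitted ≥ 0: 3 ≥ 0 is true
  NOT leadership role held: yes → false
  FAFSA on file: no → false
  expected family contribution > 15555 USD: 11941 > 15555 is false
  enrolled full-time: no → false
  expected family contribution between 9803 USD and 10267 USD: 11941 in [9803, 10267] is false
  declared major = engineering: business == engineering is false
  essays submitted ≥ 3: 3 ≥ 3 is true
Combine:
[1.1.1] true OR false = true
[1.1.2] false OR false = false
[1.1] true OR false = true
[1.2.1.1] true OR false = true
[1.2.1] NOT true = false
[1.2.2] false AND true = false
[1.2] false AND false = false
[1] true → false = false
[2.1.1] false OR false OR false OR false = false
[2.1] NOT false = true
[2.2.1.1.1] exactly-one(false, false) = false
[2.2.1.1] NOT false = true
[2.2.1.2] true OR true = true
[2.2.1] true → true = true
[2.2] NOT true = false
[2] true → false = false
[root] false → false (antecedent false ⇒ implication holds) = true
Overall: true → awarded

Awarded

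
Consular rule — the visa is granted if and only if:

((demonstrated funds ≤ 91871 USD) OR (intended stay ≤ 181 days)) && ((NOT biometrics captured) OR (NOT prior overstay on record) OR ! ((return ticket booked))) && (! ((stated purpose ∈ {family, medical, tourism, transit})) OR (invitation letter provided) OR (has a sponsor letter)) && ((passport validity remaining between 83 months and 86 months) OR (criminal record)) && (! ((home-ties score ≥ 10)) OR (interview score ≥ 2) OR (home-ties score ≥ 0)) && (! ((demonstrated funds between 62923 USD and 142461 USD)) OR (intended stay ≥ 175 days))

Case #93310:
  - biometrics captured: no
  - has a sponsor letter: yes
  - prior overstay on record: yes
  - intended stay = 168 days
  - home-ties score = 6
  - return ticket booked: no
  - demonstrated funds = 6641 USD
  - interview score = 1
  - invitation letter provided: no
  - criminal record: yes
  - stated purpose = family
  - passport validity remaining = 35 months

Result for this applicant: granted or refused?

Granted

Atomic conditions:
  demonstrated funds ≤ 91871 USD: 6641 ≤ 91871 is true
  intended stay ≤ 181 days: 168 ≤ 181 is true
  NOT biometrics captured: no → true
  NOT prior overstay on record: yes → false
  return ticket booked: no → false
  stated purpose ∈ {family, medical, tourism, transit}: family is in the set → true
  invitation letter provided: no → false
  has a sponsor letter: yes → true
  passport validity remaining between 83 months and 86 months: 35 in [83, 86] is false
  criminal record: yes → true
  home-ties score ≥ 10: 6 ≥ 10 is false
  interview score ≥ 2: 1 ≥ 2 is false
  home-ties score ≥ 0: 6 ≥ 0 is true
  demonstrated funds between 62923 USD and 142461 USD: 6641 in [62923, 142461] is false
  intended stay ≥ 175 days: 168 ≥ 175 is false
Combine:
[1] true OR true = true
[2.3] NOT false = true
[2] true OR false OR true = true
[3.1] NOT true = false
[3] false OR false OR true = true
[4] false OR true = true
[5.1] NOT false = true
[5] true OR false OR true = true
[6.1] NOT false = true
[6] true OR false = true
[root] true AND true AND true AND true AND true AND true = true
Overall: true → granted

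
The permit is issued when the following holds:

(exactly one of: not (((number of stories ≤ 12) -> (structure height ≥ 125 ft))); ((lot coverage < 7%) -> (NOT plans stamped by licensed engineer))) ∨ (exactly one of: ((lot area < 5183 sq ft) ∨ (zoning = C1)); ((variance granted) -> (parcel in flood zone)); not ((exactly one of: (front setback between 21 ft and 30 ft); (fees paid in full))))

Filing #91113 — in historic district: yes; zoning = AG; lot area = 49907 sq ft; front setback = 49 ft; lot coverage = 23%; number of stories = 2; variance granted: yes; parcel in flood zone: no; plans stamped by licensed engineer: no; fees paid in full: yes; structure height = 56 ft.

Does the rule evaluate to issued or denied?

Atomic conditions:
  number of stories ≤ 12: 2 ≤ 12 is true
  structure height ≥ 125 ft: 56 ≥ 125 is false
  lot coverage < 7%: 23 < 7 is false
  NOT plans stamped by licensed engineer: no → true
  lot area < 5183 sq ft: 49907 < 5183 is false
  zoning = C1: AG == C1 is false
  variance granted: yes → true
  parcel in flood zone: no → false
  front setback between 21 ft and 30 ft: 49 in [21, 30] is false
  fees paid in full: yes → true
Combine:
[1.1.1] true → false = false
[1.1] NOT false = true
[1.2] false → true (antecedent false ⇒ implication holds) = true
[1] exactly-one(true, true) = false
[2.1] false OR false = false
[2.2] true → false = false
[2.3.1] exactly-one(false, true) = true
[2.3] NOT true = false
[2] exactly-one(false, false, false) = false
[root] false OR false = false
Overall: false → denied

Denied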